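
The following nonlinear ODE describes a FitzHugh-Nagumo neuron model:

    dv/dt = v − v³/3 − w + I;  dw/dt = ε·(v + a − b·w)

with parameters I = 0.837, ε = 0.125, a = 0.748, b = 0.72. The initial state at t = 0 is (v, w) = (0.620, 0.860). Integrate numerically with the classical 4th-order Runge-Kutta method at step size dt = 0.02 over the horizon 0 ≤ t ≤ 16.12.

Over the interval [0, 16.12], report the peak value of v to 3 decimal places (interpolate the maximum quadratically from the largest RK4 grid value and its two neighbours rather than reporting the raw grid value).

max v = 1.486

t=0.000: state=(0.620, 0.860)
step 1 (dt=0.02): k1=(0.518, 0.094), k2=(0.520, 0.094), k3=(0.520, 0.094), k4=(0.522, 0.095); state += dt/6·(k1+2k2+2k3+k4)
t=0.020: state=(0.630, 0.862)
t=0.040: state=(0.641, 0.864)
t=0.060: state=(0.651, 0.866)
continuing one RK4 step at a time; state shown every 50 steps (Δt=1):
t=1.000: state=(1.173, 0.983)
t=2.000: state=(1.464, 1.150)
t=3.000: state=(1.467, 1.317)
t=4.000: state=(1.372, 1.463)
t=5.000: state=(1.243, 1.583)
t=6.000: state=(1.083, 1.676)
t=7.000: state=(0.873, 1.738)
t=8.000: state=(0.547, 1.764)
t=9.000: state=(-0.127, 1.732)
t=10.000: state=(-1.454, 1.580)
t=11.000: state=(-1.924, 1.319)
t=12.000: state=(-1.872, 1.067)
t=13.000: state=(-1.781, 0.846)
t=14.000: state=(-1.687, 0.656)
t=15.000: state=(-1.591, 0.493)
t=16.000: state=(-1.494, 0.355)
t=16.120: state=(-1.482, 0.341)
largest grid value and its neighbours: v(2.440)=1.48608, v(2.460)=1.48612, v(2.480)=1.48609
parabola through these three points peaks at t≈2.462 with v≈1.48612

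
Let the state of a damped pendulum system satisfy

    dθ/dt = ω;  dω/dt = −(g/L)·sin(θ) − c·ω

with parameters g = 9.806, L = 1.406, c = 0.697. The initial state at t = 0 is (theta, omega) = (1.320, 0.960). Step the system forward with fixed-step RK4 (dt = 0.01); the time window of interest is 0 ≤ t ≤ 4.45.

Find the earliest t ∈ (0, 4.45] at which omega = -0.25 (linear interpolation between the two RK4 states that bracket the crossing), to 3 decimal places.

t = 0.171

t=0.000: state=(1.320, 0.960)
step 1 (dt=0.01): k1=(0.960, -7.425), k2=(0.923, -7.408), k3=(0.923, -7.407), k4=(0.886, -7.389); state += dt/6·(k1+2k2+2k3+k4)
t=0.010: state=(1.329, 0.886)
t=0.020: state=(1.338, 0.812)
t=0.030: state=(1.345, 0.739)
t=0.170: state=(1.379, -0.242)
next step: t=0.180: state=(1.376, -0.309) — omega has crossed -0.25
linear interpolation between t=0.170 (-0.24209) and t=0.180 (-0.30862) → t≈0.171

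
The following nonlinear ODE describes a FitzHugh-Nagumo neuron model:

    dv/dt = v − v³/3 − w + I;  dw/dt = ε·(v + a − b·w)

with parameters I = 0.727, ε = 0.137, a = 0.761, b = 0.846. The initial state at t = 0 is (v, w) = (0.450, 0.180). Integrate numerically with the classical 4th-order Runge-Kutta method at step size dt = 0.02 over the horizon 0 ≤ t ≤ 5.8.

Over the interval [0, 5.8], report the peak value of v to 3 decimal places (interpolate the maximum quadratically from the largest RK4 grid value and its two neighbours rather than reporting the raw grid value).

max v = 1.764

t=0.000: state=(0.450, 0.180)
step 1 (dt=0.02): k1=(0.967, 0.145), k2=(0.973, 0.146), k3=(0.973, 0.146), k4=(0.979, 0.147); state += dt/6·(k1+2k2+2k3+k4)
t=0.020: state=(0.469, 0.183)
t=0.040: state=(0.489, 0.186)
t=0.060: state=(0.509, 0.189)
continuing one RK4 step at a time; state shown every 10 steps (Δt=0.2):
t=0.200: state=(0.655, 0.211)
t=0.400: state=(0.877, 0.248)
t=0.600: state=(1.101, 0.290)
t=0.800: state=(1.307, 0.336)
t=1.000: state=(1.478, 0.387)
t=1.200: state=(1.603, 0.441)
t=1.400: state=(1.686, 0.496)
t=1.600: state=(1.734, 0.551)
t=1.800: state=(1.758, 0.607)
t=2.000: state=(1.764, 0.661)
t=2.200: state=(1.759, 0.714)
t=2.400: state=(1.748, 0.766)
t=2.600: state=(1.732, 0.816)
t=2.800: state=(1.713, 0.865)
t=3.000: state=(1.692, 0.912)
t=3.200: state=(1.670, 0.957)
t=3.400: state=(1.647, 1.001)
t=3.600: state=(1.624, 1.043)
t=3.800: state=(1.600, 1.083)
t=4.000: state=(1.575, 1.122)
t=4.200: state=(1.551, 1.159)
t=4.400: state=(1.526, 1.195)
t=4.600: state=(1.500, 1.229)
t=4.800: state=(1.475, 1.262)
t=5.000: state=(1.449, 1.293)
t=5.200: state=(1.422, 1.323)
t=5.400: state=(1.396, 1.351)
t=5.600: state=(1.368, 1.378)
t=5.800: state=(1.341, 1.404)
largest grid value and its neighbours: v(1.980)=1.76385, v(2.000)=1.76392, v(2.020)=1.76387
parabola through these three points peaks at t≈2.001 with v≈1.76392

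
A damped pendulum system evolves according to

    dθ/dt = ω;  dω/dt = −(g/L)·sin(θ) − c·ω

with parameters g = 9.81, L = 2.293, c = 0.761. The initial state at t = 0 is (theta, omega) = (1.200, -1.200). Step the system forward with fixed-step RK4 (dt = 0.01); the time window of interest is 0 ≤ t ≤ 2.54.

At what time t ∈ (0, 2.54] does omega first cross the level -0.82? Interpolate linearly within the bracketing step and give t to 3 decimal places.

t = 1.095

t=0.000: state=(1.200, -1.200)
step 1 (dt=0.01): k1=(-1.200, -3.074), k2=(-1.215, -3.053), k3=(-1.215, -3.053), k4=(-1.231, -3.032); state += dt/6·(k1+2k2+2k3+k4)
t=0.010: state=(1.188, -1.231)
t=0.020: state=(1.175, -1.261)
t=0.030: state=(1.163, -1.290)
continuing one RK4 step at a time; state shown every 10 steps (Δt=0.1):
t=0.100: state=(1.065, -1.485)
t=0.200: state=(0.905, -1.719)
t=0.300: state=(0.724, -1.893)
t=0.400: state=(0.529, -1.995)
t=0.500: state=(0.327, -2.019)
t=0.600: state=(0.127, -1.963)
t=0.700: state=(-0.063, -1.831)
t=0.800: state=(-0.237, -1.635)
t=0.900: state=(-0.388, -1.387)
t=1.000: state=(-0.513, -1.105)
t=1.090: state=(-0.600, -0.835)
next step: t=1.100: state=(-0.609, -0.804) — omega has crossed -0.82
linear interpolation between t=1.090 (-0.83462) and t=1.100 (-0.80408) → t≈1.095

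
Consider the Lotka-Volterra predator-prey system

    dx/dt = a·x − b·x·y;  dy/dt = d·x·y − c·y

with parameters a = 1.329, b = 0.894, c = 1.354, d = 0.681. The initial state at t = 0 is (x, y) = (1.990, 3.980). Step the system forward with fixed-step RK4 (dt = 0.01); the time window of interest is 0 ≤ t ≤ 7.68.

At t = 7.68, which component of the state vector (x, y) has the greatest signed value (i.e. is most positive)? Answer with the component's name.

largest component: x

t=0.000: state=(1.990, 3.980)
step 1 (dt=0.01): k1=(-4.436, 0.005), k2=(-4.387, -0.055), k3=(-4.387, -0.055), k4=(-4.337, -0.114); state += dt/6·(k1+2k2+2k3+k4)
t=0.010: state=(1.946, 3.979)
t=0.020: state=(1.903, 3.978)
t=0.030: state=(1.861, 3.975)
continuing one RK4 step at a time; state shown every 25 steps (Δt=0.25):
t=0.250: state=(1.167, 3.683)
t=0.500: state=(0.762, 3.081)
t=0.750: state=(0.573, 2.456)
t=1.000: state=(0.491, 1.914)
t=1.250: state=(0.469, 1.480)
t=1.500: state=(0.489, 1.144)
t=1.750: state=(0.544, 0.890)
t=2.000: state=(0.635, 0.701)
t=2.250: state=(0.770, 0.563)
t=2.500: state=(0.957, 0.464)
t=2.750: state=(1.212, 0.398)
t=3.000: state=(1.554, 0.358)
t=3.250: state=(2.004, 0.345)
t=3.500: state=(2.583, 0.363)
t=3.750: state=(3.300, 0.426)
t=4.000: state=(4.125, 0.571)
t=4.250: state=(4.910, 0.880)
t=4.500: state=(5.282, 1.509)
t=4.750: state=(4.706, 2.557)
t=5.000: state=(3.267, 3.615)
t=5.250: state=(1.918, 3.978)
t=5.500: state=(1.130, 3.649)
t=5.750: state=(0.745, 3.039)
t=6.000: state=(0.565, 2.417)
t=6.250: state=(0.488, 1.883)
t=6.500: state=(0.470, 1.455)
t=6.750: state=(0.491, 1.125)
t=7.000: state=(0.549, 0.876)
t=7.250: state=(0.643, 0.690)
t=7.500: state=(0.780, 0.555)
t=7.680: state=(0.912, 0.482)
compare at T: x=0.912, y=0.482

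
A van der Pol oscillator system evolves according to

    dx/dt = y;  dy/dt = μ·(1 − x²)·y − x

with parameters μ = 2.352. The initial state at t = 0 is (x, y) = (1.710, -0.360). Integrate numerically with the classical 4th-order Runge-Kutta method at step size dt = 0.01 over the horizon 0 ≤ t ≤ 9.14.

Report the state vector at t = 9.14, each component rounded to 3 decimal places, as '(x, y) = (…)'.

t=0.000: state=(1.710, -0.360)
step 1 (dt=0.01): k1=(-0.360, -0.081), k2=(-0.360, -0.082), k3=(-0.360, -0.082), k4=(-0.361, -0.084); state += dt/6·(k1+2k2+2k3+k4)
t=0.010: state=(1.706, -0.361)
t=0.020: state=(1.703, -0.362)
t=0.030: state=(1.699, -0.363)
continuing one RK4 step at a time; state shown every 50 steps (Δt=0.5):
t=0.500: state=(1.515, -0.431)
t=1.000: state=(1.266, -0.581)
t=1.500: state=(0.896, -0.973)
t=2.000: state=(0.116, -2.529)
t=2.500: state=(-1.676, -2.676)
t=3.000: state=(-2.008, 0.175)
t=3.500: state=(-1.878, 0.300)
t=4.000: state=(-1.716, 0.350)
t=4.500: state=(-1.524, 0.426)
t=5.000: state=(-1.279, 0.572)
t=5.500: state=(-0.917, 0.944)
t=6.000: state=(-0.170, 2.401)
t=6.500: state=(1.614, 2.961)
t=7.000: state=(2.012, -0.158)
t=7.500: state=(1.884, -0.298)
t=8.000: state=(1.724, -0.347)
t=8.500: state=(1.533, -0.422)
t=9.000: state=(1.291, -0.563)
t=9.140: state=(1.208, -0.628)

(x, y) = (1.208, -0.628)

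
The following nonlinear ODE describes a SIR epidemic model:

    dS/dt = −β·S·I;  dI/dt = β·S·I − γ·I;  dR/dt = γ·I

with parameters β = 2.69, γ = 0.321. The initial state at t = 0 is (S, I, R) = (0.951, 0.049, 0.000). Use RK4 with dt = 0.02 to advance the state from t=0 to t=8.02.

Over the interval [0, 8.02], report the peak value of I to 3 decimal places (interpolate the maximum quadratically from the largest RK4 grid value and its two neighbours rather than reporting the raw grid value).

max I = 0.633

t=0.000: state=(0.951, 0.049, 0.000)
step 1 (dt=0.02): k1=(-0.125, 0.110, 0.016), k2=(-0.128, 0.112, 0.016), k3=(-0.128, 0.112, 0.016), k4=(-0.131, 0.114, 0.016); state += dt/6·(k1+2k2+2k3+k4)
t=0.020: state=(0.948, 0.051, 0.000)
t=0.040: state=(0.946, 0.054, 0.001)
t=0.060: state=(0.943, 0.056, 0.001)
continuing one RK4 step at a time; state shown every 25 steps (Δt=0.5):
t=0.500: state=(0.845, 0.141, 0.014)
t=1.000: state=(0.623, 0.327, 0.051)
t=1.500: state=(0.347, 0.533, 0.120)
t=2.000: state=(0.157, 0.628, 0.215)
t=2.500: state=(0.067, 0.617, 0.316)
t=3.000: state=(0.030, 0.559, 0.411)
t=3.500: state=(0.015, 0.490, 0.495)
t=4.000: state=(0.008, 0.424, 0.568)
t=4.500: state=(0.005, 0.364, 0.631)
t=5.000: state=(0.003, 0.312, 0.685)
t=5.500: state=(0.002, 0.266, 0.732)
t=6.000: state=(0.001, 0.227, 0.771)
t=6.500: state=(0.001, 0.194, 0.805)
t=7.000: state=(0.001, 0.165, 0.834)
t=7.500: state=(0.001, 0.141, 0.858)
t=8.000: state=(0.001, 0.120, 0.879)
t=8.020: state=(0.001, 0.119, 0.880)
largest grid value and its neighbours: I(2.140)=0.63291, I(2.160)=0.63298, I(2.180)=0.63292
parabola through these three points peaks at t≈2.160 with I≈0.63298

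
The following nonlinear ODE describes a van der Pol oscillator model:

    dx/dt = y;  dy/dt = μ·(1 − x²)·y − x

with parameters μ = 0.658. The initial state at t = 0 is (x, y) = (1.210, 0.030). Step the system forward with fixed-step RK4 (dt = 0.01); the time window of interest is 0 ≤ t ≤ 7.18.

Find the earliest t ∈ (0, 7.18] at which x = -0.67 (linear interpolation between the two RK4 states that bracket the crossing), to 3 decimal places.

t = 1.903

t=0.000: state=(1.210, 0.030)
step 1 (dt=0.01): k1=(0.030, -1.219), k2=(0.024, -1.217), k3=(0.024, -1.217), k4=(0.018, -1.216); state += dt/6·(k1+2k2+2k3+k4)
t=0.010: state=(1.210, 0.018)
t=0.020: state=(1.210, 0.006)
t=0.030: state=(1.210, -0.006)
continuing one RK4 step at a time; state shown every 25 steps (Δt=0.25):
t=0.250: state=(1.180, -0.262)
t=0.500: state=(1.081, -0.528)
t=0.750: state=(0.918, -0.779)
t=1.000: state=(0.692, -1.033)
t=1.250: state=(0.400, -1.305)
t=1.500: state=(0.038, -1.584)
t=1.750: state=(-0.388, -1.810)
t=1.900: state=(-0.665, -1.861)
next step: t=1.910: state=(-0.683, -1.861) — x has crossed -0.67
linear interpolation between t=1.900 (-0.66472) and t=1.910 (-0.68334) → t≈1.903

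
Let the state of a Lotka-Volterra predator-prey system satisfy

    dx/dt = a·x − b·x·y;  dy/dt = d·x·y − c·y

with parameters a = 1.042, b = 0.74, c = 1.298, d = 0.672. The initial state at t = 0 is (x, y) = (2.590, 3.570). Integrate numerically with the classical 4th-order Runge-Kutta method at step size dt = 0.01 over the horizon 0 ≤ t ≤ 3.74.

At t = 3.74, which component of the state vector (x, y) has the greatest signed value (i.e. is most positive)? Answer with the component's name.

largest component: x

t=0.000: state=(2.590, 3.570)
step 1 (dt=0.01): k1=(-4.143, 1.580), k2=(-4.125, 1.533), k3=(-4.125, 1.533), k4=(-4.106, 1.487); state += dt/6·(k1+2k2+2k3+k4)
t=0.010: state=(2.549, 3.585)
t=0.020: state=(2.508, 3.600)
t=0.030: state=(2.467, 3.613)
continuing one RK4 step at a time; state shown every 20 steps (Δt=0.2):
t=0.200: state=(1.854, 3.704)
t=0.400: state=(1.333, 3.531)
t=0.600: state=(0.998, 3.180)
t=0.800: state=(0.791, 2.763)
t=1.000: state=(0.668, 2.349)
t=1.200: state=(0.598, 1.972)
t=1.400: state=(0.564, 1.644)
t=1.600: state=(0.556, 1.367)
t=1.800: state=(0.570, 1.137)
t=2.000: state=(0.601, 0.949)
t=2.200: state=(0.651, 0.796)
t=2.400: state=(0.720, 0.673)
t=2.600: state=(0.809, 0.575)
t=2.800: state=(0.920, 0.498)
t=3.000: state=(1.058, 0.439)
t=3.200: state=(1.225, 0.394)
t=3.400: state=(1.427, 0.363)
t=3.600: state=(1.668, 0.345)
t=3.740: state=(1.863, 0.340)
compare at T: x=1.863, y=0.340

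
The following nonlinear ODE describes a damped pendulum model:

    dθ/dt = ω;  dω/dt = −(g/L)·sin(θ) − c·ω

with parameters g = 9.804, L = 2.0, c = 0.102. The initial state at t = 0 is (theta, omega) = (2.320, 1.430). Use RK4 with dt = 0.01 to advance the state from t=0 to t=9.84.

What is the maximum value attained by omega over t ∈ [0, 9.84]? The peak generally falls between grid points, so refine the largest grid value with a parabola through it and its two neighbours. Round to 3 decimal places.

t=0.000: state=(2.320, 1.430)
step 1 (dt=0.01): k1=(1.430, -3.735), k2=(1.411, -3.709), k3=(1.411, -3.710), k4=(1.393, -3.684); state += dt/6·(k1+2k2+2k3+k4)
t=0.010: state=(2.334, 1.393)
t=0.020: state=(2.348, 1.356)
t=0.030: state=(2.361, 1.320)
continuing one RK4 step at a time; state shown every 50 steps (Δt=0.5):
t=0.500: state=(2.654, 0.025)
t=1.000: state=(2.360, -1.285)
t=1.500: state=(1.220, -3.379)
t=2.000: state=(-0.732, -3.712)
t=2.500: state=(-1.999, -1.306)
t=3.000: state=(-2.125, 0.759)
t=3.500: state=(-1.197, 2.986)
t=4.000: state=(0.586, 3.494)
t=4.500: state=(1.782, 1.160)
t=5.000: state=(1.774, -1.175)
t=5.500: state=(0.620, -3.280)
t=6.000: state=(-1.010, -2.626)
t=6.500: state=(-1.714, -0.169)
t=7.000: state=(-1.199, 2.199)
t=7.500: state=(0.265, 3.139)
t=8.000: state=(1.411, 1.175)
t=8.500: state=(1.383, -1.264)
t=9.000: state=(0.251, -2.952)
t=9.500: state=(-1.058, -1.821)
t=9.840: state=(-1.405, -0.199)
largest grid value and its neighbours: omega(3.810)=3.78222, omega(3.820)=3.78307, omega(3.830)=3.78207
parabola through these three points peaks at t≈3.820 with omega≈3.78307

max omega = 3.783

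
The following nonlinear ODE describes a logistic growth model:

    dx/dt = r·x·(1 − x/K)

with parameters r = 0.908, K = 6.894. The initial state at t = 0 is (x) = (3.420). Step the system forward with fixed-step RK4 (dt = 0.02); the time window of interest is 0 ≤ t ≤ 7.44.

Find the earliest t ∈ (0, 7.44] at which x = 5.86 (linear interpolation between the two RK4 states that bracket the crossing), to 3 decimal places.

t = 1.928

t=0.000: state=(3.420)
step 1 (dt=0.02): k1=(1.565), k2=(1.565), k3=(1.565), k4=(1.565); state += dt/6·(k1+2k2+2k3+k4)
t=0.020: state=(3.451)
t=0.040: state=(3.483)
t=0.060: state=(3.514)
continuing one RK4 step at a time; state shown every 25 steps (Δt=0.5):
t=0.500: state=(4.191)
t=1.000: state=(4.890)
t=1.500: state=(5.471)
t=1.920: state=(5.854)
next step: t=1.940: state=(5.870) — x has crossed 5.86
linear interpolation between t=1.920 (5.85381) and t=1.940 (5.86975) → t≈1.928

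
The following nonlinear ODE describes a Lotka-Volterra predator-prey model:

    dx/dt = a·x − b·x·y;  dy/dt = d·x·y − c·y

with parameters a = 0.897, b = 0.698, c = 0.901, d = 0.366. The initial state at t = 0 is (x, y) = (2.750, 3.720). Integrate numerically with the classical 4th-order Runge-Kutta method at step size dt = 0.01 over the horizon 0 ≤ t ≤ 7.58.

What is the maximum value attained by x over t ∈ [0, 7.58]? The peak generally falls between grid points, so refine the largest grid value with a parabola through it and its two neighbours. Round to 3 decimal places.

t=0.000: state=(2.750, 3.720)
step 1 (dt=0.01): k1=(-4.674, 0.392), k2=(-4.638, 0.361), k3=(-4.638, 0.361), k4=(-4.602, 0.330); state += dt/6·(k1+2k2+2k3+k4)
t=0.010: state=(2.704, 3.724)
t=0.020: state=(2.658, 3.727)
t=0.030: state=(2.613, 3.729)
continuing one RK4 step at a time; state shown every 25 steps (Δt=0.25):
t=0.250: state=(1.801, 3.645)
t=0.500: state=(1.223, 3.334)
t=0.750: state=(0.886, 2.927)
t=1.000: state=(0.690, 2.510)
t=1.250: state=(0.577, 2.122)
t=1.500: state=(0.514, 1.780)
t=1.750: state=(0.484, 1.487)
t=2.000: state=(0.478, 1.240)
t=2.250: state=(0.490, 1.035)
t=2.500: state=(0.520, 0.865)
t=2.750: state=(0.567, 0.726)
t=3.000: state=(0.631, 0.612)
t=3.250: state=(0.716, 0.520)
t=3.500: state=(0.824, 0.445)
t=3.750: state=(0.959, 0.385)
t=4.000: state=(1.127, 0.338)
t=4.250: state=(1.334, 0.302)
t=4.500: state=(1.587, 0.276)
t=4.750: state=(1.896, 0.258)
t=5.000: state=(2.270, 0.249)
t=5.250: state=(2.720, 0.250)
t=5.500: state=(3.256, 0.262)
t=5.750: state=(3.884, 0.289)
t=6.000: state=(4.603, 0.340)
t=6.250: state=(5.390, 0.429)
t=6.500: state=(6.182, 0.582)
t=6.750: state=(6.845, 0.845)
t=7.000: state=(7.136, 1.284)
t=7.250: state=(6.758, 1.947)
t=7.500: state=(5.616, 2.751)
t=7.580: state=(5.139, 2.997)
largest grid value and its neighbours: x(6.990)=7.13548, x(7.000)=7.13610, x(7.010)=7.13563
parabola through these three points peaks at t≈7.001 with x≈7.13610

max x = 7.136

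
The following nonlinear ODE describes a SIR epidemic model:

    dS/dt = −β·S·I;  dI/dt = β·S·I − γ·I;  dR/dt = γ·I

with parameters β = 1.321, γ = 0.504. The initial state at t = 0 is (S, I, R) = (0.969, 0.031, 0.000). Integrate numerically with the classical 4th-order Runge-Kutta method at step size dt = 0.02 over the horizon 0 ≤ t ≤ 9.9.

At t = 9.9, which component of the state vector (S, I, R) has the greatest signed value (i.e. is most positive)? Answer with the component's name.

largest component: R

t=0.000: state=(0.969, 0.031, 0.000)
step 1 (dt=0.02): k1=(-0.040, 0.024, 0.016), k2=(-0.040, 0.024, 0.016), k3=(-0.040, 0.024, 0.016), k4=(-0.040, 0.024, 0.016); state += dt/6·(k1+2k2+2k3+k4)
t=0.020: state=(0.968, 0.031, 0.000)
t=0.040: state=(0.967, 0.032, 0.001)
t=0.060: state=(0.967, 0.032, 0.001)
continuing one RK4 step at a time; state shown every 25 steps (Δt=0.5):
t=0.500: state=(0.945, 0.045, 0.010)
t=1.000: state=(0.912, 0.065, 0.023)
t=1.500: state=(0.866, 0.091, 0.043)
t=2.000: state=(0.807, 0.123, 0.070)
t=2.500: state=(0.735, 0.159, 0.105)
t=3.000: state=(0.654, 0.196, 0.150)
t=3.500: state=(0.568, 0.228, 0.204)
t=4.000: state=(0.485, 0.251, 0.264)
t=4.500: state=(0.409, 0.262, 0.329)
t=5.000: state=(0.344, 0.261, 0.395)
t=5.500: state=(0.290, 0.250, 0.460)
t=6.000: state=(0.248, 0.232, 0.521)
t=6.500: state=(0.214, 0.210, 0.576)
t=7.000: state=(0.188, 0.186, 0.626)
t=7.500: state=(0.167, 0.163, 0.670)
t=8.000: state=(0.151, 0.140, 0.708)
t=8.500: state=(0.139, 0.120, 0.741)
t=9.000: state=(0.129, 0.102, 0.769)
t=9.500: state=(0.121, 0.086, 0.793)
t=9.900: state=(0.116, 0.075, 0.809)
compare at T: S=0.116, I=0.075, R=0.809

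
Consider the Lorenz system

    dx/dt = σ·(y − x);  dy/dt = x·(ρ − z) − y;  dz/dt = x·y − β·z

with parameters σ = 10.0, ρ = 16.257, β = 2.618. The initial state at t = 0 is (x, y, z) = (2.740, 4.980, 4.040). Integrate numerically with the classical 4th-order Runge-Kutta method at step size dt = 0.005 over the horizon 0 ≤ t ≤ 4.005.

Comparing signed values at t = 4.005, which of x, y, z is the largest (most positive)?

largest component: z

t=0.000: state=(2.740, 4.980, 4.040)
step 1 (dt=0.005): k1=(22.400, 28.495, 3.068), k2=(22.552, 29.086, 3.526), k3=(22.563, 29.086, 3.530), k4=(22.726, 29.677, 3.999); state += dt/6·(k1+2k2+2k3+k4)
t=0.005: state=(2.853, 5.125, 4.058)
t=0.010: state=(2.967, 5.277, 4.080)
t=0.015: state=(3.084, 5.434, 4.107)
continuing one RK4 step at a time; state shown every 40 steps (Δt=0.2):
t=0.200: state=(9.471, 13.477, 12.102)
t=0.400: state=(8.130, 2.985, 22.976)
t=0.600: state=(1.340, 0.095, 14.100)
t=0.800: state=(0.626, 0.758, 8.398)
t=1.000: state=(1.510, 2.361, 5.220)
t=1.200: state=(5.008, 7.999, 5.678)
t=1.400: state=(11.362, 11.922, 20.085)
t=1.600: state=(4.483, 0.710, 19.136)
t=1.800: state=(1.062, 0.740, 11.486)
t=2.000: state=(1.463, 2.109, 7.053)
t=2.200: state=(4.179, 6.527, 6.027)
t=2.400: state=(10.388, 12.602, 16.546)
t=2.600: state=(6.230, 2.107, 20.555)
t=2.800: state=(1.754, 1.165, 12.761)
t=3.000: state=(2.102, 2.897, 8.095)
t=3.200: state=(5.326, 7.933, 7.907)
t=3.400: state=(10.336, 10.733, 19.029)
t=3.600: state=(5.164, 2.074, 18.713)
t=3.800: state=(2.274, 2.136, 11.938)
t=4.000: state=(3.535, 4.924, 8.561)
t=4.005: state=(3.606, 5.037, 8.538)
compare at T: x=3.606, y=5.037, z=8.538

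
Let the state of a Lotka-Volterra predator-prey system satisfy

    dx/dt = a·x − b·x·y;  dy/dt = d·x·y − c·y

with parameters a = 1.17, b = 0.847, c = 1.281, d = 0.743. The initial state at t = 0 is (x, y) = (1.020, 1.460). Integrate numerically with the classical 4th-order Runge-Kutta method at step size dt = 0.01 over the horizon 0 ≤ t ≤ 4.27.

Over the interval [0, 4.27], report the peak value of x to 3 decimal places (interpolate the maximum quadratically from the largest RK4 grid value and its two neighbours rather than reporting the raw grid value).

t=0.000: state=(1.020, 1.460)
step 1 (dt=0.01): k1=(-0.068, -0.764), k2=(-0.065, -0.762), k3=(-0.065, -0.762), k4=(-0.061, -0.760); state += dt/6·(k1+2k2+2k3+k4)
t=0.010: state=(1.019, 1.452)
t=0.020: state=(1.019, 1.445)
t=0.030: state=(1.018, 1.437)
continuing one RK4 step at a time; state shown every 20 steps (Δt=0.2):
t=0.200: state=(1.019, 1.314)
t=0.400: state=(1.042, 1.185)
t=0.600: state=(1.088, 1.075)
t=0.800: state=(1.155, 0.982)
t=1.000: state=(1.244, 0.908)
t=1.200: state=(1.355, 0.853)
t=1.400: state=(1.487, 0.815)
t=1.600: state=(1.640, 0.795)
t=1.800: state=(1.811, 0.795)
t=2.000: state=(1.997, 0.817)
t=2.200: state=(2.190, 0.863)
t=2.400: state=(2.377, 0.938)
t=2.600: state=(2.540, 1.047)
t=2.800: state=(2.657, 1.193)
t=3.000: state=(2.702, 1.376)
t=3.200: state=(2.657, 1.588)
t=3.400: state=(2.518, 1.807)
t=3.600: state=(2.303, 2.003)
t=3.800: state=(2.047, 2.142)
t=4.000: state=(1.788, 2.204)
t=4.200: state=(1.556, 2.186)
t=4.270: state=(1.484, 2.163)
largest grid value and its neighbours: x(3.000)=2.70211, x(3.010)=2.70212, x(3.020)=2.70190
parabola through these three points peaks at t≈3.005 with x≈2.70214

max x = 2.702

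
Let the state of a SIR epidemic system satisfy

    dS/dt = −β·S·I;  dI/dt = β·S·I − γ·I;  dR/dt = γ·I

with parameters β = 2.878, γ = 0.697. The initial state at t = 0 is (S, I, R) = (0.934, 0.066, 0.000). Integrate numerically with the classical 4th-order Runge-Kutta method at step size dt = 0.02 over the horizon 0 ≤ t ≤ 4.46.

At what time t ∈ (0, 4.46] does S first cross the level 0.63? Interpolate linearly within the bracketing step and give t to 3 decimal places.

t=0.000: state=(0.934, 0.066, 0.000)
step 1 (dt=0.02): k1=(-0.177, 0.131, 0.046), k2=(-0.181, 0.134, 0.047), k3=(-0.181, 0.134, 0.047), k4=(-0.184, 0.136, 0.048); state += dt/6·(k1+2k2+2k3+k4)
t=0.020: state=(0.930, 0.069, 0.001)
t=0.040: state=(0.927, 0.071, 0.002)
t=0.060: state=(0.923, 0.074, 0.003)
continuing one RK4 step at a time; state shown every 10 steps (Δt=0.2):
t=0.200: state=(0.892, 0.097, 0.011)
t=0.400: state=(0.833, 0.139, 0.028)
t=0.600: state=(0.758, 0.191, 0.050)
t=0.800: state=(0.668, 0.251, 0.081)
t=0.860: state=(0.638, 0.269, 0.092)
next step: t=0.880: state=(0.628, 0.276, 0.096) — S has crossed 0.63
linear interpolation between t=0.860 (0.63843) and t=0.880 (0.62849) → t≈0.877

t = 0.877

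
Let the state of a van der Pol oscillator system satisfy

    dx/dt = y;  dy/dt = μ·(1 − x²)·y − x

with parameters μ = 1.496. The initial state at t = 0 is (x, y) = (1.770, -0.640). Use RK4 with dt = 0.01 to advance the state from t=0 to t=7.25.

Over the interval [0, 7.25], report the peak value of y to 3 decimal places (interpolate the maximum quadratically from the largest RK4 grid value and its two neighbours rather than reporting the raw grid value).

max y = 3.219

t=0.000: state=(1.770, -0.640)
step 1 (dt=0.01): k1=(-0.640, 0.272), k2=(-0.639, 0.260), k3=(-0.639, 0.260), k4=(-0.637, 0.249); state += dt/6·(k1+2k2+2k3+k4)
t=0.010: state=(1.764, -0.637)
t=0.020: state=(1.757, -0.635)
t=0.030: state=(1.751, -0.633)
continuing one RK4 step at a time; state shown every 25 steps (Δt=0.25):
t=0.250: state=(1.614, -0.627)
t=0.500: state=(1.451, -0.682)
t=0.750: state=(1.268, -0.790)
t=1.000: state=(1.051, -0.967)
t=1.250: state=(0.775, -1.263)
t=1.500: state=(0.402, -1.771)
t=1.750: state=(-0.136, -2.580)
t=2.000: state=(-0.880, -3.230)
t=2.250: state=(-1.608, -2.271)
t=2.500: state=(-1.961, -0.658)
t=2.750: state=(-2.016, 0.086)
t=3.000: state=(-1.958, 0.331)
t=3.250: state=(-1.862, 0.428)
t=3.500: state=(-1.747, 0.491)
t=3.750: state=(-1.617, 0.554)
t=4.000: state=(-1.468, 0.634)
t=4.250: state=(-1.297, 0.746)
t=4.500: state=(-1.091, 0.913)
t=4.750: state=(-0.832, 1.182)
t=5.000: state=(-0.484, 1.638)
t=5.250: state=(0.012, 2.388)
t=5.500: state=(0.717, 3.171)
t=5.750: state=(1.481, 2.601)
t=6.000: state=(1.917, 0.924)
t=6.250: state=(2.015, 0.009)
t=6.500: state=(1.972, -0.299)
t=6.750: state=(1.881, -0.413)
t=7.000: state=(1.769, -0.479)
t=7.250: state=(1.642, -0.542)
largest grid value and its neighbours: y(5.550)=3.21809, y(5.560)=3.21893, y(5.570)=3.21662
parabola through these three points peaks at t≈5.558 with y≈3.21901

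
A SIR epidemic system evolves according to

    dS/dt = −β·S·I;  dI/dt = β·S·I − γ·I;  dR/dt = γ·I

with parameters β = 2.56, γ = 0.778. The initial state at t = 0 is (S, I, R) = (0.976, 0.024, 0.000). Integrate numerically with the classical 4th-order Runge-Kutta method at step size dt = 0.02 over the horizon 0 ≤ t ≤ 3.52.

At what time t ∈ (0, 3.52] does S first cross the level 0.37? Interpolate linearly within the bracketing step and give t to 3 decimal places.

t=0.000: state=(0.976, 0.024, 0.000)
step 1 (dt=0.02): k1=(-0.060, 0.041, 0.019), k2=(-0.061, 0.042, 0.019), k3=(-0.061, 0.042, 0.019), k4=(-0.062, 0.043, 0.019); state += dt/6·(k1+2k2+2k3+k4)
t=0.020: state=(0.975, 0.025, 0.000)
t=0.040: state=(0.974, 0.026, 0.001)
t=0.060: state=(0.972, 0.027, 0.001)
continuing one RK4 step at a time; state shown every 10 steps (Δt=0.2):
t=0.200: state=(0.962, 0.034, 0.004)
t=0.400: state=(0.942, 0.047, 0.011)
t=0.600: state=(0.916, 0.065, 0.019)
t=0.800: state=(0.881, 0.088, 0.031)
t=1.000: state=(0.836, 0.117, 0.047)
t=1.200: state=(0.781, 0.151, 0.068)
t=1.400: state=(0.716, 0.190, 0.094)
t=1.600: state=(0.643, 0.230, 0.127)
t=1.800: state=(0.565, 0.269, 0.166)
t=2.000: state=(0.489, 0.301, 0.210)
t=2.200: state=(0.416, 0.325, 0.259)
t=2.320: state=(0.376, 0.334, 0.290)
next step: t=2.340: state=(0.370, 0.335, 0.295) — S has crossed 0.37
linear interpolation between t=2.320 (0.37597) and t=2.340 (0.36959) → t≈2.339

t = 2.339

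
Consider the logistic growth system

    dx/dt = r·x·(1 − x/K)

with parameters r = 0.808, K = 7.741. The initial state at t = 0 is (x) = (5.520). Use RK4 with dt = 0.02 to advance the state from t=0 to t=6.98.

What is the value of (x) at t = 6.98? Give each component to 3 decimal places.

t=0.000: state=(5.520)
step 1 (dt=0.02): k1=(1.280), k2=(1.275), k3=(1.275), k4=(1.271); state += dt/6·(k1+2k2+2k3+k4)
t=0.020: state=(5.546)
t=0.040: state=(5.571)
t=0.060: state=(5.596)
continuing one RK4 step at a time; state shown every 25 steps (Δt=0.5):
t=0.500: state=(6.102)
t=1.000: state=(6.564)
t=1.500: state=(6.913)
t=2.000: state=(7.168)
t=2.500: state=(7.349)
t=3.000: state=(7.475)
t=3.500: state=(7.561)
t=4.000: state=(7.620)
t=4.500: state=(7.660)
t=5.000: state=(7.687)
t=5.500: state=(7.705)
t=6.000: state=(7.717)
t=6.500: state=(7.725)
t=6.980: state=(7.730)

(x) = (7.730)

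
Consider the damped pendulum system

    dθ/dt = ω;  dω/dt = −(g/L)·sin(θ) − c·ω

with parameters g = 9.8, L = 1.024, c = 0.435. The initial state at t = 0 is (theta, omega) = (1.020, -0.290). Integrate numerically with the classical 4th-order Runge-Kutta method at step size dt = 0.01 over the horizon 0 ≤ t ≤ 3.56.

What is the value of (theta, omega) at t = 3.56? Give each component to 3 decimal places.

(theta, omega) = (-0.157, 1.356)

t=0.000: state=(1.020, -0.290)
step 1 (dt=0.01): k1=(-0.290, -8.029), k2=(-0.330, -8.004), k3=(-0.330, -8.003), k4=(-0.370, -7.977); state += dt/6·(k1+2k2+2k3+k4)
t=0.010: state=(1.017, -0.370)
t=0.020: state=(1.013, -0.450)
t=0.030: state=(1.008, -0.528)
continuing one RK4 step at a time; state shown every 20 steps (Δt=0.2):
t=0.200: state=(0.811, -1.741)
t=0.400: state=(0.362, -2.619)
t=0.600: state=(-0.173, -2.562)
t=0.800: state=(-0.604, -1.628)
t=1.000: state=(-0.797, -0.279)
t=1.200: state=(-0.718, 1.032)
t=1.400: state=(-0.411, 1.943)
t=1.600: state=(0.011, 2.143)
t=1.800: state=(0.394, 1.576)
t=2.000: state=(0.610, 0.534)
t=2.200: state=(0.603, -0.583)
t=2.400: state=(0.395, -1.430)
t=2.600: state=(0.068, -1.733)
t=2.800: state=(-0.256, -1.403)
t=3.000: state=(-0.463, -0.618)
t=3.200: state=(-0.494, 0.303)
t=3.400: state=(-0.353, 1.050)
t=3.560: state=(-0.157, 1.356)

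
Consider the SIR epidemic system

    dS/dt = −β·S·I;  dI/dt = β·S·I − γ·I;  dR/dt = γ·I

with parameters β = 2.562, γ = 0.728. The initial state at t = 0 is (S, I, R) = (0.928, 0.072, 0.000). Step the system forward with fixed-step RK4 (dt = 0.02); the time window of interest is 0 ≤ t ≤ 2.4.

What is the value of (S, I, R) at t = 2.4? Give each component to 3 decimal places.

(S, I, R) = (0.175, 0.351, 0.474)

t=0.000: state=(0.928, 0.072, 0.000)
step 1 (dt=0.02): k1=(-0.171, 0.119, 0.052), k2=(-0.174, 0.120, 0.053), k3=(-0.174, 0.120, 0.053), k4=(-0.176, 0.122, 0.054); state += dt/6·(k1+2k2+2k3+k4)
t=0.020: state=(0.925, 0.074, 0.001)
t=0.040: state=(0.921, 0.077, 0.002)
t=0.060: state=(0.917, 0.079, 0.003)
continuing one RK4 step at a time; state shown every 5 steps (Δt=0.1):
t=0.100: state=(0.910, 0.085, 0.006)
t=0.200: state=(0.888, 0.099, 0.012)
t=0.300: state=(0.864, 0.115, 0.020)
t=0.400: state=(0.837, 0.133, 0.029)
t=0.500: state=(0.807, 0.153, 0.040)
t=0.600: state=(0.774, 0.174, 0.052)
t=0.700: state=(0.738, 0.197, 0.065)
t=0.800: state=(0.700, 0.220, 0.080)
t=0.900: state=(0.659, 0.244, 0.097)
t=1.000: state=(0.618, 0.267, 0.116)
t=1.100: state=(0.575, 0.289, 0.136)
t=1.200: state=(0.533, 0.310, 0.158)
t=1.300: state=(0.491, 0.328, 0.181)
t=1.400: state=(0.450, 0.344, 0.205)
t=1.500: state=(0.412, 0.357, 0.231)
t=1.600: state=(0.375, 0.368, 0.257)
t=1.700: state=(0.341, 0.375, 0.284)
t=1.800: state=(0.310, 0.378, 0.312)
t=1.900: state=(0.281, 0.380, 0.339)
t=2.000: state=(0.255, 0.378, 0.367)
t=2.100: state=(0.232, 0.374, 0.394)
t=2.200: state=(0.211, 0.368, 0.421)
t=2.300: state=(0.192, 0.360, 0.448)
t=2.400: state=(0.175, 0.351, 0.474)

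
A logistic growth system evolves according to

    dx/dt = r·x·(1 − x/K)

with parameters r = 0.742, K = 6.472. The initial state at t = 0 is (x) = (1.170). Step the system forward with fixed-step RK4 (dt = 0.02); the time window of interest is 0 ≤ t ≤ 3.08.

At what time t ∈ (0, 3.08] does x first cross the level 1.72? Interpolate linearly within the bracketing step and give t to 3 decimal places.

t=0.000: state=(1.170)
step 1 (dt=0.02): k1=(0.711), k2=(0.715), k3=(0.715), k4=(0.718); state += dt/6·(k1+2k2+2k3+k4)
t=0.020: state=(1.184)
t=0.040: state=(1.199)
t=0.060: state=(1.213)
continuing one RK4 step at a time; state shown every 5 steps (Δt=0.1):
t=0.100: state=(1.243)
t=0.200: state=(1.319)
t=0.300: state=(1.399)
t=0.400: state=(1.482)
t=0.500: state=(1.568)
t=0.600: state=(1.658)
t=0.660: state=(1.714)
next step: t=0.680: state=(1.732) — x has crossed 1.72
linear interpolation between t=0.660 (1.71354) and t=0.680 (1.73230) → t≈0.667

t = 0.667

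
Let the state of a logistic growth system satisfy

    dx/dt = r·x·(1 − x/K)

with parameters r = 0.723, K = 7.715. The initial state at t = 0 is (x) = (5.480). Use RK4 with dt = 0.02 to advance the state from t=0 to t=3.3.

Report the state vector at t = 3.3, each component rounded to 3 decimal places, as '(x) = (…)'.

(x) = (7.436)

t=0.000: state=(5.480)
step 1 (dt=0.02): k1=(1.148), k2=(1.144), k3=(1.144), k4=(1.141); state += dt/6·(k1+2k2+2k3+k4)
t=0.020: state=(5.503)
t=0.040: state=(5.526)
t=0.060: state=(5.548)
continuing one RK4 step at a time; state shown every 10 steps (Δt=0.2):
t=0.200: state=(5.702)
t=0.400: state=(5.910)
t=0.600: state=(6.102)
t=0.800: state=(6.279)
t=1.000: state=(6.440)
t=1.200: state=(6.587)
t=1.400: state=(6.719)
t=1.600: state=(6.838)
t=1.800: state=(6.944)
t=2.000: state=(7.039)
t=2.200: state=(7.123)
t=2.400: state=(7.197)
t=2.600: state=(7.263)
t=2.800: state=(7.321)
t=3.000: state=(7.371)
t=3.200: state=(7.416)
t=3.300: state=(7.436)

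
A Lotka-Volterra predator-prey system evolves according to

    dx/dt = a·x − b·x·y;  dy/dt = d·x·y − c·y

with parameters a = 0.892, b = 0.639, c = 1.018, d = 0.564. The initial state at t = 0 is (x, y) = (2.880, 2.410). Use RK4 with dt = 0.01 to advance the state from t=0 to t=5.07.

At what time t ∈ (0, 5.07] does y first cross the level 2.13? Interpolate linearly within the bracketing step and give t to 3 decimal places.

t = 1.492

t=0.000: state=(2.880, 2.410)
step 1 (dt=0.01): k1=(-1.866, 1.461), k2=(-1.874, 1.453), k3=(-1.873, 1.453), k4=(-1.881, 1.444); state += dt/6·(k1+2k2+2k3+k4)
t=0.010: state=(2.861, 2.425)
t=0.020: state=(2.842, 2.439)
t=0.030: state=(2.823, 2.453)
continuing one RK4 step at a time; state shown every 20 steps (Δt=0.2):
t=0.200: state=(2.487, 2.662)
t=0.400: state=(2.093, 2.811)
t=0.600: state=(1.741, 2.845)
t=0.800: state=(1.451, 2.777)
t=1.000: state=(1.227, 2.634)
t=1.200: state=(1.060, 2.443)
t=1.400: state=(0.940, 2.230)
t=1.490: state=(0.898, 2.132)
next step: t=1.500: state=(0.894, 2.121) — y has crossed 2.13
linear interpolation between t=1.490 (2.13193) and t=1.500 (2.12103) → t≈1.492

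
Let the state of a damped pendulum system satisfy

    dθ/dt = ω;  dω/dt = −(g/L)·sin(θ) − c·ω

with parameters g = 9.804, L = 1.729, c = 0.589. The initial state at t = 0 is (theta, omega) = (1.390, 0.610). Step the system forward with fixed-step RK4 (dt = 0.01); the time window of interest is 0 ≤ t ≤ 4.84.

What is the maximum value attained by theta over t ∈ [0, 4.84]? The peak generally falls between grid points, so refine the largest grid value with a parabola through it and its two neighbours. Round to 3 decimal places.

max theta = 1.422

t=0.000: state=(1.390, 0.610)
step 1 (dt=0.01): k1=(0.610, -5.937), k2=(0.580, -5.923), k3=(0.580, -5.923), k4=(0.551, -5.908); state += dt/6·(k1+2k2+2k3+k4)
t=0.010: state=(1.396, 0.551)
t=0.020: state=(1.401, 0.492)
t=0.030: state=(1.406, 0.433)
continuing one RK4 step at a time; state shown every 20 steps (Δt=0.2):
t=0.200: state=(1.397, -0.514)
t=0.400: state=(1.194, -1.489)
t=0.600: state=(0.817, -2.226)
t=0.800: state=(0.331, -2.555)
t=1.000: state=(-0.168, -2.348)
t=1.200: state=(-0.578, -1.685)
t=1.400: state=(-0.827, -0.794)
t=1.600: state=(-0.894, 0.116)
t=1.800: state=(-0.789, 0.909)
t=2.000: state=(-0.546, 1.474)
t=2.200: state=(-0.221, 1.710)
t=2.400: state=(0.113, 1.571)
t=2.600: state=(0.386, 1.123)
t=2.800: state=(0.551, 0.504)
t=3.000: state=(0.587, -0.138)
t=3.200: state=(0.502, -0.684)
t=3.400: state=(0.326, -1.042)
t=3.600: state=(0.102, -1.152)
t=3.800: state=(-0.118, -1.010)
t=4.000: state=(-0.289, -0.674)
t=4.200: state=(-0.381, -0.239)
t=4.400: state=(-0.385, 0.195)
t=4.600: state=(-0.309, 0.542)
t=4.800: state=(-0.178, 0.742)
t=4.840: state=(-0.148, 0.761)
largest grid value and its neighbours: theta(0.100)=1.42182, theta(0.110)=1.42185, theta(0.120)=1.42132
parabola through these three points peaks at t≈0.106 with theta≈1.42190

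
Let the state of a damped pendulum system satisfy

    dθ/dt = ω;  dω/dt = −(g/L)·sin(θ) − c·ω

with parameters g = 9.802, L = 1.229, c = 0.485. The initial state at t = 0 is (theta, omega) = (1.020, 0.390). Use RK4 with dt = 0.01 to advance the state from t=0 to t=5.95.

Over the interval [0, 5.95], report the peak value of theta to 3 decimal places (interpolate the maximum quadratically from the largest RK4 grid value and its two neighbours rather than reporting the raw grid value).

t=0.000: state=(1.020, 0.390)
step 1 (dt=0.01): k1=(0.390, -6.985), k2=(0.355, -6.976), k3=(0.355, -6.976), k4=(0.320, -6.966); state += dt/6·(k1+2k2+2k3+k4)
t=0.010: state=(1.024, 0.320)
t=0.020: state=(1.026, 0.251)
t=0.030: state=(1.029, 0.181)
continuing one RK4 step at a time; state shown every 20 steps (Δt=0.2):
t=0.200: state=(0.962, -0.936)
t=0.400: state=(0.665, -1.965)
t=0.600: state=(0.214, -2.431)
t=0.800: state=(-0.257, -2.161)
t=1.000: state=(-0.611, -1.302)
t=1.200: state=(-0.762, -0.196)
t=1.400: state=(-0.693, 0.851)
t=1.600: state=(-0.441, 1.601)
t=1.800: state=(-0.087, 1.849)
t=2.000: state=(0.260, 1.534)
t=2.200: state=(0.500, 0.810)
t=2.400: state=(0.575, -0.062)
t=2.600: state=(0.481, -0.838)
t=2.800: state=(0.259, -1.318)
t=3.000: state=(-0.018, -1.377)
t=3.200: state=(-0.264, -1.025)
t=3.400: state=(-0.410, -0.412)
t=3.600: state=(-0.425, 0.258)
t=3.800: state=(-0.316, 0.796)
t=4.000: state=(-0.125, 1.058)
t=4.200: state=(0.085, 0.987)
t=4.400: state=(0.250, 0.631)
t=4.600: state=(0.327, 0.126)
t=4.800: state=(0.302, -0.367)
t=5.000: state=(0.191, -0.711)
t=5.200: state=(0.034, -0.816)
t=5.400: state=(-0.119, -0.670)
t=5.600: state=(-0.222, -0.341)
t=5.800: state=(-0.251, 0.057)
t=5.950: state=(-0.221, 0.326)
largest grid value and its neighbours: theta(0.050)=1.03081, theta(0.060)=1.03091, theta(0.070)=1.03032
parabola through these three points peaks at t≈0.056 with theta≈1.03095

max theta = 1.031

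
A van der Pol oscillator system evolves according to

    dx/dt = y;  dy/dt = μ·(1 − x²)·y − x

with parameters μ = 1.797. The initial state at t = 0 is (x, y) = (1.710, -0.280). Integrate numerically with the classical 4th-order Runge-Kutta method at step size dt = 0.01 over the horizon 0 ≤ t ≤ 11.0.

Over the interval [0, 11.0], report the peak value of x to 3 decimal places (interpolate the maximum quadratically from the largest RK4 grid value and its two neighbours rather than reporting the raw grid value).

max x = 2.018

t=0.000: state=(1.710, -0.280)
step 1 (dt=0.01): k1=(-0.280, -0.742), k2=(-0.284, -0.730), k3=(-0.284, -0.730), k4=(-0.287, -0.719); state += dt/6·(k1+2k2+2k3+k4)
t=0.010: state=(1.707, -0.287)
t=0.020: state=(1.704, -0.294)
t=0.030: state=(1.701, -0.301)
continuing one RK4 step at a time; state shown every 50 steps (Δt=0.5):
t=0.500: state=(1.506, -0.506)
t=1.000: state=(1.203, -0.729)
t=1.500: state=(0.728, -1.264)
t=2.000: state=(-0.254, -2.941)
t=2.500: state=(-1.789, -1.746)
t=3.000: state=(-1.998, 0.213)
t=3.500: state=(-1.835, 0.390)
t=4.000: state=(-1.618, 0.482)
t=4.500: state=(-1.343, 0.634)
t=5.000: state=(-0.953, 0.983)
t=5.500: state=(-0.244, 2.068)
t=6.000: state=(1.270, 3.331)
t=6.500: state=(2.016, 0.093)
t=7.000: state=(1.910, -0.350)
t=7.500: state=(1.711, -0.442)
t=8.000: state=(1.463, -0.560)
t=8.500: state=(1.132, -0.800)
t=9.000: state=(0.597, -1.467)
t=9.500: state=(-0.564, -3.366)
t=10.000: state=(-1.922, -0.982)
t=10.500: state=(-1.974, 0.279)
t=11.000: state=(-1.797, 0.407)
largest grid value and its neighbours: x(6.530)=2.01816, x(6.540)=2.01829, x(6.550)=2.01821
parabola through these three points peaks at t≈6.541 with x≈2.01829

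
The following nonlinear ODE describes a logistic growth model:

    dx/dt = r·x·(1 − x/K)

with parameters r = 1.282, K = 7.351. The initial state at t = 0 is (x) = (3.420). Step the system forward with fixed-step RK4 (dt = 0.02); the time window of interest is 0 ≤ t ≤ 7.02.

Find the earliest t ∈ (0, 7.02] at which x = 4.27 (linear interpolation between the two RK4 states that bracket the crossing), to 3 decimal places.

t = 0.363

t=0.000: state=(3.420)
step 1 (dt=0.02): k1=(2.345), k2=(2.347), k3=(2.347), k4=(2.348); state += dt/6·(k1+2k2+2k3+k4)
t=0.020: state=(3.467)
t=0.040: state=(3.514)
t=0.060: state=(3.561)
t=0.360: state=(4.263)
next step: t=0.380: state=(4.308) — x has crossed 4.27
linear interpolation between t=0.360 (4.26267) and t=0.380 (4.30849) → t≈0.363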